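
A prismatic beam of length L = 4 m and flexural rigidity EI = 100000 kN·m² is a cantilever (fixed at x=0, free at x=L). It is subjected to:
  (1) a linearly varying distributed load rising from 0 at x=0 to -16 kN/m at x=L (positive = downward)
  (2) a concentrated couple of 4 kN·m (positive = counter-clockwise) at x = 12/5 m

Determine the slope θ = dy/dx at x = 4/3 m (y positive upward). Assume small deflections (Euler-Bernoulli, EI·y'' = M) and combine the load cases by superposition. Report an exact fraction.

Load 1 — triangular load w₀=-16 kN/m (0→w₀ over full span):
  θ_1 = (w₀Lx²/4-w₀L²x/3-w₀x⁴/(24L))/EI = ((-16)·4·(4/3)²/4-(-16)·4²·(4/3)/3-(-16)·(4/3)⁴/(24·4))/100000 = 652/759375 rad
Load 2 — applied couple M₀=4 kN·m at a=12/5 m (b=L-a=8/5):
  θ_2 = M₀x/EI  [x≤a] = 4·(4/3)/100000 = 1/18750 rad
Superposition: θ = Σ θ_i = 277/303750 rad ≈ 0.000912 rad

θ(4/3) = 277/303750 rad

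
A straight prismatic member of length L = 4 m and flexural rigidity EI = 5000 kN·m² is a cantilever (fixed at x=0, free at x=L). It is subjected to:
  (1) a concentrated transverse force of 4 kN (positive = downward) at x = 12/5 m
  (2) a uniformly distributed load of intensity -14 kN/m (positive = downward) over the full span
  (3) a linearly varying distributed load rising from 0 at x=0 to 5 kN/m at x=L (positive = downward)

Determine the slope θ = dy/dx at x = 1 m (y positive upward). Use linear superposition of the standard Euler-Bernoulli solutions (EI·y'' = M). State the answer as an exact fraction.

θ(1) = 27367/2400000 rad

Load 1 — point force P=4 kN at a=12/5 m (b=L-a=8/5):
  θ_1 = -Px(2a-x)/(2EI)  [x≤a] = -4·1·(2·(12/5)-1)/(2·5000) = -19/12500 rad
Load 2 — uniform load w=-14 kN/m over full span:
  θ_2 = -wx(x²-3Lx+3L²)/(6EI) = -(-14)·1·(1²-3·4·1+3·4²)/(6·5000) = 259/15000 rad
Load 3 — triangular load w₀=5 kN/m (0→w₀ over full span):
  θ_3 = (w₀Lx²/4-w₀L²x/3-w₀x⁴/(24L))/EI = (5·4·1²/4-5·4²·1/3-5·1⁴/(24·4))/5000 = -139/32000 rad
Superposition: θ = Σ θ_i = 27367/2400000 rad ≈ 0.011403 rad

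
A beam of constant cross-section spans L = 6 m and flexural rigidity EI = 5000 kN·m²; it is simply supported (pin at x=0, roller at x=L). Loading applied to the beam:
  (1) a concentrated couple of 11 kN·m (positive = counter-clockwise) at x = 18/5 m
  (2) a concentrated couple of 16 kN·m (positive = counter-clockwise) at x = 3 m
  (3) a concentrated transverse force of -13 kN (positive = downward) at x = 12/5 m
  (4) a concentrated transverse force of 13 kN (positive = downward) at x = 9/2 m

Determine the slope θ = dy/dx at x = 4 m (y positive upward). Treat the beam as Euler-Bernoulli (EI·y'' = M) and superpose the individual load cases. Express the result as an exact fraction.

θ(4) = -8837/20000000 rad

Load 1 — applied couple M₀=11 kN·m at a=18/5 m (b=L-a=12/5):
  θ_1 = (M₀x²/(2L)-M₀(x-a)+C₁)/EI  [x>a] with C₁=M₀(3b²-L²)/(6L)=-143/25 = (11·4²/(2·6)-11·(4-(18/5))+(-143/25))/5000 = 341/375000 rad
Load 2 — applied couple M₀=16 kN·m at a=3 m (b=L-a=3):
  θ_2 = (M₀x²/(2L)-M₀(x-a)+C₁)/EI  [x>a] with C₁=M₀(3b²-L²)/(6L)=-4 = (16·4²/(2·6)-16·(4-3)+(-4))/5000 = 1/3750 rad
Load 3 — point force P=-13 kN at a=12/5 m (b=L-a=18/5):
  θ_3 = -Pa(2L²-6Lx+3x²+a²)/(6LEI)  [x>a] = -(-13)·(12/5)·(2·6²-6·6·4+3·4²+(12/5)²)/(6·6·5000) = -247/78125 rad
Load 4 — point force P=13 kN at a=9/2 m (b=L-a=3/2):
  θ_4 = -Pb(L²-b²-3x²)/(6LEI)  [x≤a] = -13·(3/2)·(6²-(3/2)²-3·4²)/(6·6·5000) = 247/160000 rad
Superposition: θ = Σ θ_i = -8837/20000000 rad ≈ -0.000442 rad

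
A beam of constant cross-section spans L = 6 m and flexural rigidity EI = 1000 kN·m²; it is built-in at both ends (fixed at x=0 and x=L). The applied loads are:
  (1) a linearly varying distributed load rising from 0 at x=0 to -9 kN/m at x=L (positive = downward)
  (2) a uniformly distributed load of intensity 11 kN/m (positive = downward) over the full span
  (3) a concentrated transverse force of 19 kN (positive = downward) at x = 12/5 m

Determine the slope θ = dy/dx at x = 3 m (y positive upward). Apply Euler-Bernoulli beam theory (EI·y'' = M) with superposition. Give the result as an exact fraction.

Load 1 — triangular load w₀=-9 kN/m (0→w₀ over full span):
  θ_1 = -w₀(2x(L-x)(L-2x)(x+2L)+x²(L-x)²)/(120LEI) = -(-9)·(2·3·(6-3)·(6-2·3)·(3+2·6)+3²·(6-3)²)/(120·6·1000) = 81/80000 rad
Load 2 — uniform load w=11 kN/m over full span:
  θ_2 = -wx(L-x)(L-2x)/(12EI) = -11·3·(6-3)·(6-2·3)/(12·1000) = 0 rad
Load 3 — point force P=19 kN at a=12/5 m (b=L-a=18/5):
  θ_3 = Pa²(L-x)(2bL-(3b+a)(L-x))/(2L³EI)  [x>a] = 19·(12/5)²·(6-3)·(2·(18/5)·6-(3·(18/5)+(12/5))·(6-3))/(2·6³·1000) = 171/62500 rad
Superposition: θ = Σ θ_i = 7497/2000000 rad ≈ 0.003749 rad

θ(3) = 7497/2000000 rad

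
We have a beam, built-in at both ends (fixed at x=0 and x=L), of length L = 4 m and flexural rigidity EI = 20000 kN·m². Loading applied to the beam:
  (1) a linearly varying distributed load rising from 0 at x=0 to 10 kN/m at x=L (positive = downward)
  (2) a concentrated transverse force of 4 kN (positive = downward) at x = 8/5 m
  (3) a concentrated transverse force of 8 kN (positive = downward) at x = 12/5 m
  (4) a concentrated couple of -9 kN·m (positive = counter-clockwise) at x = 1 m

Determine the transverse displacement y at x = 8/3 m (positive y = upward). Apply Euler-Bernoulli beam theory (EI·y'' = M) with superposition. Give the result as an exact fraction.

y(8/3) = -1306079/3645000000 m

Load 1 — triangular load w₀=10 kN/m (0→w₀ over full span):
  y_1 = -w₀x²(L-x)²(x+2L)/(120LEI) = -10·(8/3)²·(4-(8/3))²·((8/3)+2·4)/(120·4·20000) = -64/455625 m
Load 2 — point force P=4 kN at a=8/5 m (b=L-a=12/5):
  y_2 = -Pa²(L-x)²(3bL-(3b+a)(L-x))/(6L³EI)  [x>a] = -4·(8/5)²·(4-(8/3))²·(3·(12/5)·4-(3·(12/5)+(8/5))·(4-(8/3)))/(6·4³·20000) = -256/6328125 m
Load 3 — point force P=8 kN at a=12/5 m (b=L-a=8/5):
  y_3 = -Pa²(L-x)²(3bL-(3b+a)(L-x))/(6L³EI)  [x>a] = -8·(12/5)²·(4-(8/3))²·(3·(8/5)·4-(3·(8/5)+(12/5))·(4-(8/3)))/(6·4³·20000) = -8/78125 m
Load 4 — applied couple M₀=-9 kN·m at a=1 m (b=L-a=3):
  y_4 = (R_Ax³/6 - M_Ax²/2 - M₀(x-a)²/2)/EI  [x>a] with R_A=-81/32, M_A=27/16 = ((-81/32)·(8/3)³/6 - (27/16)·(8/3)²/2 - (-9)·((8/3)-1)²/2)/20000 = -3/40000 m
Superposition: y = Σ y_i = -1306079/3645000000 m ≈ -0.000358 m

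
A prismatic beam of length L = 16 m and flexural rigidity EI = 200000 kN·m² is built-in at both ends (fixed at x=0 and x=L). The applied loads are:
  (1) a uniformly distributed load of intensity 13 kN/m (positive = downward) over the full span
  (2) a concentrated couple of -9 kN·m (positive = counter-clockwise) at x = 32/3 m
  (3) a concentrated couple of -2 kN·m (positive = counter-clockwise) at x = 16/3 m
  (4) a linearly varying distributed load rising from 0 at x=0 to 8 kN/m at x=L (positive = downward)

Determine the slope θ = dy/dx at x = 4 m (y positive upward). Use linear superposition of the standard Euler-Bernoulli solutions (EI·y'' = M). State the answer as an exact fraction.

θ(4) = -4021/1500000 rad

Load 1 — uniform load w=13 kN/m over full span:
  θ_1 = -wx(L-x)(L-2x)/(12EI) = -13·4·(16-4)·(16-2·4)/(12·200000) = -13/6250 rad
Load 2 — applied couple M₀=-9 kN·m at a=32/3 m (b=L-a=16/3):
  θ_2 = (R_Ax²/2 - M_Ax)/EI  [x≤a] with R_A=-3/4, M_A=-3 = ((-3/4)·4²/2 - (-3)·4)/200000 = 3/100000 rad
Load 3 — applied couple M₀=-2 kN·m at a=16/3 m (b=L-a=32/3):
  θ_3 = (R_Ax²/2 - M_Ax)/EI  [x≤a] with R_A=-1/6, M_A=0 = ((-1/6)·4²/2 - 0·4)/200000 = -1/150000 rad
Load 4 — triangular load w₀=8 kN/m (0→w₀ over full span):
  θ_4 = -w₀(2x(L-x)(L-2x)(x+2L)+x²(L-x)²)/(120LEI) = -8·(2·4·(16-4)·(16-2·4)·(4+2·16)+4²·(16-4)²)/(120·16·200000) = -39/62500 rad
Superposition: θ = Σ θ_i = -4021/1500000 rad ≈ -0.002681 rad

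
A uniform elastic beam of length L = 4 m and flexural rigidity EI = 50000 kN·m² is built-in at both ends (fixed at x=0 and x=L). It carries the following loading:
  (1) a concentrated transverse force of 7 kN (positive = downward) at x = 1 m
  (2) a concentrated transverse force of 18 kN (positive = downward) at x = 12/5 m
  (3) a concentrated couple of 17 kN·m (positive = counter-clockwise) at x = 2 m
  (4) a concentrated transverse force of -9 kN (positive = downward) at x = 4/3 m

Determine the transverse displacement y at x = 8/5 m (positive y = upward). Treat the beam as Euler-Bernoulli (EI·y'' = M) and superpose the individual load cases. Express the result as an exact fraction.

y(8/5) = -142687/1562500000 m

Load 1 — point force P=7 kN at a=1 m (b=L-a=3):
  y_1 = -Pa²(L-x)²(3bL-(3b+a)(L-x))/(6L³EI)  [x>a] = -7·1²·(4-(8/5))²·(3·3·4-(3·3+1)·(4-(8/5)))/(6·4³·50000) = -63/2500000 m
Load 2 — point force P=18 kN at a=12/5 m (b=L-a=8/5):
  y_2 = -Pb²x²(3aL-(3a+b)x)/(6L³EI)  [x≤a] = -18·(8/5)²·(8/5)²·(3·(12/5)·4-(3·(12/5)+(8/5))·(8/5))/(6·4³·50000) = -4416/48828125 m
Load 3 — applied couple M₀=17 kN·m at a=2 m (b=L-a=2):
  y_3 = (R_Ax³/6 - M_Ax²/2)/EI  [x≤a] with R_A=51/8, M_A=17/4 = ((51/8)·(8/5)³/6 - (17/4)·(8/5)²/2)/50000 = -17/781250 m
Load 4 — point force P=-9 kN at a=4/3 m (b=L-a=8/3):
  y_4 = -Pa²(L-x)²(3bL-(3b+a)(L-x))/(6L³EI)  [x>a] = -(-9)·(4/3)²·(4-(8/5))²·(3·(8/3)·4-(3·(8/3)+(4/3))·(4-(8/5)))/(6·4³·50000) = 18/390625 m
Superposition: y = Σ y_i = -142687/1562500000 m ≈ -0.000091 m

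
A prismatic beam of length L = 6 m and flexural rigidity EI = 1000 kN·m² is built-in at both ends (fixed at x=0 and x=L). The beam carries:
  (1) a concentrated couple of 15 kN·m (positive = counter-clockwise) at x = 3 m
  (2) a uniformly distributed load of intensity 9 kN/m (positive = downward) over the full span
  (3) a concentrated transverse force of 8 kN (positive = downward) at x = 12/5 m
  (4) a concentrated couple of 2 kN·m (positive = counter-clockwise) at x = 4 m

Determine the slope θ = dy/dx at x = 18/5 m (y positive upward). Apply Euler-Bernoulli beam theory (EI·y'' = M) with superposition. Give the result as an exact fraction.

Load 1 — applied couple M₀=15 kN·m at a=3 m (b=L-a=3):
  θ_1 = (R_Ax²/2 - M_Ax - M₀(x-a))/EI  [x>a] with R_A=15/4, M_A=15/4 = ((15/4)·(18/5)²/2 - (15/4)·(18/5) - 15·((18/5)-3))/1000 = 9/5000 rad
Load 2 — uniform load w=9 kN/m over full span:
  θ_2 = -wx(L-x)(L-2x)/(12EI) = -9·(18/5)·(6-(18/5))·(6-2·(18/5))/(12·1000) = 243/31250 rad
Load 3 — point force P=8 kN at a=12/5 m (b=L-a=18/5):
  θ_3 = Pa²(L-x)(2bL-(3b+a)(L-x))/(2L³EI)  [x>a] = 8·(12/5)²·(6-(18/5))·(2·(18/5)·6-(3·(18/5)+(12/5))·(6-(18/5)))/(2·6³·1000) = 1152/390625 rad
Load 4 — applied couple M₀=2 kN·m at a=4 m (b=L-a=2):
  θ_4 = (R_Ax²/2 - M_Ax)/EI  [x≤a] with R_A=4/9, M_A=2/3 = ((4/9)·(18/5)²/2 - (2/3)·(18/5))/1000 = 3/6250 rad
Superposition: θ = Σ θ_i = 40641/3125000 rad ≈ 0.013005 rad

θ(18/5) = 40641/3125000 rad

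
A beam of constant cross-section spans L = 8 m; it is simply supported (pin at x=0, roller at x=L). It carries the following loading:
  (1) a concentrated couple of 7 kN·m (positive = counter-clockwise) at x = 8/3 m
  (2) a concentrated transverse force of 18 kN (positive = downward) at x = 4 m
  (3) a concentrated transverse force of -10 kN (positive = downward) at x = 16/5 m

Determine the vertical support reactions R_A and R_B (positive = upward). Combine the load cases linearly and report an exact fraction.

Load 1 — applied couple M₀=7 kN·m at a=8/3 m (b=L-a=16/3):
  R_A = M₀/L = 7/8 kN
  R_B = -M₀/L = -7/8 kN
Load 2 — point force P=18 kN at a=4 m (b=L-a=4):
  R_A = Pb/L = 18·4/8 = 9 kN
  R_B = Pa/L = 18·4/8 = 9 kN
Load 3 — point force P=-10 kN at a=16/5 m (b=L-a=24/5):
  R_A = Pb/L = (-10)·(24/5)/8 = -6 kN
  R_B = Pa/L = (-10)·(16/5)/8 = -4 kN
Superposition: R_A = 31/8 kN, R_B = 33/8 kN

R_A = 31/8 kN, R_B = 33/8 kN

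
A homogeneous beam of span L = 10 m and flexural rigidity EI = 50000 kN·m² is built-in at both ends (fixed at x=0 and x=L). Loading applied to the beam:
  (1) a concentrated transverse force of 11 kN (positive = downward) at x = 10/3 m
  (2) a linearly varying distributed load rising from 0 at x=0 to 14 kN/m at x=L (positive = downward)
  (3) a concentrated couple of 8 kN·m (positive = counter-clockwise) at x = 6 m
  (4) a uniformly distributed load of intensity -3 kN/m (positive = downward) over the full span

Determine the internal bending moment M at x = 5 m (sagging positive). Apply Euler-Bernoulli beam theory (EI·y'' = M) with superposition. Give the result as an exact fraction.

Load 1 — point force P=11 kN at a=10/3 m (b=L-a=20/3):
  M_1 = Pa²(a+3b)(L-x)/L³ - Pa²b/L²  [x>a] = 11·(10/3)²·((10/3)+3·(20/3))·(10-5)/10³ - 11·(10/3)²·(20/3)/10² = 55/9 kN·m
Load 2 — triangular load w₀=14 kN/m (0→w₀ over full span):
  M_2 = 3w₀Lx/20 - w₀L²/30 - w₀x³/(6L) = 3·14·10·5/20 - 14·10²/30 - 14·5³/(6·10) = 175/6 kN·m
Load 3 — applied couple M₀=8 kN·m at a=6 m (b=L-a=4):
  M_3 = R_Ax - M_A  [x≤a] with R_A=144/125, M_A=64/25 = (144/125)·5 - (64/25) = 16/5 kN·m
Load 4 — uniform load w=-3 kN/m over full span:
  M_4 = wLx/2 - wL²/12 - wx²/2 = (-3)·10·5/2 - (-3)·10²/12 - (-3)·5²/2 = -25/2 kN·m
Superposition: M = Σ M_i = 1169/45 kN·m ≈ 25.977778 kN·m

M(5) = 1169/45 kN·m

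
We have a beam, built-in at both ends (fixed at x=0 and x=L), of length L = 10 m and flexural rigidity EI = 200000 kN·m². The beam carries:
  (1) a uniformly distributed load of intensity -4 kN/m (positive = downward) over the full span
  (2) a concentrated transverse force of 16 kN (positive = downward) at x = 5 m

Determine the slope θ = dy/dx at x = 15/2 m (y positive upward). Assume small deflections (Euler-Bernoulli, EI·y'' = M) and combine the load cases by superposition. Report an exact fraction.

Load 1 — uniform load w=-4 kN/m over full span:
  θ_1 = -wx(L-x)(L-2x)/(12EI) = -(-4)·(15/2)·(10-(15/2))·(10-2·(15/2))/(12·200000) = -1/6400 rad
Load 2 — point force P=16 kN at a=5 m (b=L-a=5):
  θ_2 = Pa²(L-x)(2bL-(3b+a)(L-x))/(2L³EI)  [x>a] = 16·5²·(10-(15/2))·(2·5·10-(3·5+5)·(10-(15/2)))/(2·10³·200000) = 1/8000 rad
Superposition: θ = Σ θ_i = -1/32000 rad ≈ -0.000031 rad

θ(15/2) = -1/32000 rad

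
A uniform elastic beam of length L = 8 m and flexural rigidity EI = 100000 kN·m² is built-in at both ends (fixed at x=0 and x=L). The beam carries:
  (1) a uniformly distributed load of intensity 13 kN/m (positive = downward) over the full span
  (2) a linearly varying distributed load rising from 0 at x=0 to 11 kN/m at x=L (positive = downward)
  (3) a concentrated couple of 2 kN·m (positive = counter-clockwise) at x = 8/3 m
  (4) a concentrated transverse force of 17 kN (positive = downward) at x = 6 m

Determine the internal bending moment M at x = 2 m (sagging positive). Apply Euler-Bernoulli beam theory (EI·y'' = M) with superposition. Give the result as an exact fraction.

M(2) = 2249/240 kN·m

Load 1 — uniform load w=13 kN/m over full span:
  M_1 = wLx/2 - wL²/12 - wx²/2 = 13·8·2/2 - 13·8²/12 - 13·2²/2 = 26/3 kN·m
Load 2 — triangular load w₀=11 kN/m (0→w₀ over full span):
  M_2 = 3w₀Lx/20 - w₀L²/30 - w₀x³/(6L) = 3·11·8·2/20 - 11·8²/30 - 11·2³/(6·8) = 11/10 kN·m
Load 3 — applied couple M₀=2 kN·m at a=8/3 m (b=L-a=16/3):
  M_3 = R_Ax - M_A  [x≤a] with R_A=1/3, M_A=0 = (1/3)·2 - 0 = 2/3 kN·m
Load 4 — point force P=17 kN at a=6 m (b=L-a=2):
  M_4 = Pb²(3a+b)x/L³ - Pab²/L²  [x≤a] = 17·2²·(3·6+2)·2/8³ - 17·6·2²/8² = -17/16 kN·m
Superposition: M = Σ M_i = 2249/240 kN·m ≈ 9.370833 kN·m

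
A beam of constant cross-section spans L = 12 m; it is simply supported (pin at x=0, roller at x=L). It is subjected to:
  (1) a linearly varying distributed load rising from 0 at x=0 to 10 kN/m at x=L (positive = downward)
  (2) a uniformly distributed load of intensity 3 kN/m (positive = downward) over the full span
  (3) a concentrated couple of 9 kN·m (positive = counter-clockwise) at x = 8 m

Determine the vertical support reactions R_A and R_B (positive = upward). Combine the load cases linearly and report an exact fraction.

R_A = 155/4 kN, R_B = 229/4 kN

Load 1 — triangular load w₀=10 kN/m (0→w₀ over full span):
  R_A = w₀L/6 = 10·12/6 = 20 kN
  R_B = w₀L/3 = 10·12/3 = 40 kN
Load 2 — uniform load w=3 kN/m over full span:
  R_A = wL/2 = 3·12/2 = 18 kN
  R_B = wL/2 = 3·12/2 = 18 kN
Load 3 — applied couple M₀=9 kN·m at a=8 m (b=L-a=4):
  R_A = M₀/L = 9/12 = 3/4 kN
  R_B = -M₀/L = -9/12 = -3/4 kN
Superposition: R_A = 155/4 kN, R_B = 229/4 kN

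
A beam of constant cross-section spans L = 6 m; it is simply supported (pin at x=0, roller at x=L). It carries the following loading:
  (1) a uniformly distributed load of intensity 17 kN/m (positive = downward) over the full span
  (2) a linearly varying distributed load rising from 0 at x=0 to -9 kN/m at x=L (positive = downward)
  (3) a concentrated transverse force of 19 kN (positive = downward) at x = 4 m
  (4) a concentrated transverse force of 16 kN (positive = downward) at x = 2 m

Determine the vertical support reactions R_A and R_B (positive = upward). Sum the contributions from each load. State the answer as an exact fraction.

R_A = 59 kN, R_B = 51 kN

Load 1 — uniform load w=17 kN/m over full span:
  R_A = wL/2 = 17·6/2 = 51 kN
  R_B = wL/2 = 17·6/2 = 51 kN
Load 2 — triangular load w₀=-9 kN/m (0→w₀ over full span):
  R_A = w₀L/6 = (-9)·6/6 = -9 kN
  R_B = w₀L/3 = (-9)·6/3 = -18 kN
Load 3 — point force P=19 kN at a=4 m (b=L-a=2):
  R_A = Pb/L = 19·2/6 = 19/3 kN
  R_B = Pa/L = 19·4/6 = 38/3 kN
Load 4 — point force P=16 kN at a=2 m (b=L-a=4):
  R_A = Pb/L = 16·4/6 = 32/3 kN
  R_B = Pa/L = 16·2/6 = 16/3 kN
Superposition: R_A = 59 kN, R_B = 51 kN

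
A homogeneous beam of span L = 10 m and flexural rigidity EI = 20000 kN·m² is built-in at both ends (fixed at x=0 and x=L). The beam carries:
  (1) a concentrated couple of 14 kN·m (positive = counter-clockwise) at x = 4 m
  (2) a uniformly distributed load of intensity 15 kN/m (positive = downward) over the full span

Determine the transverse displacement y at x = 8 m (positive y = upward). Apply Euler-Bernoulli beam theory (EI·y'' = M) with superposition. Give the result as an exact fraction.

Load 1 — applied couple M₀=14 kN·m at a=4 m (b=L-a=6):
  y_1 = (R_Ax³/6 - M_Ax²/2 - M₀(x-a)²/2)/EI  [x>a] with R_A=252/125, M_A=42/25 = ((252/125)·8³/6 - (42/25)·8²/2 - 14·(8-4)²/2)/20000 = 49/156250 m
Load 2 — uniform load w=15 kN/m over full span:
  y_2 = -wx²(L-x)²/(24EI) = -15·8²·(10-8)²/(24·20000) = -1/125 m
Superposition: y = Σ y_i = -1201/156250 m ≈ -0.007686 m

y(8) = -1201/156250 m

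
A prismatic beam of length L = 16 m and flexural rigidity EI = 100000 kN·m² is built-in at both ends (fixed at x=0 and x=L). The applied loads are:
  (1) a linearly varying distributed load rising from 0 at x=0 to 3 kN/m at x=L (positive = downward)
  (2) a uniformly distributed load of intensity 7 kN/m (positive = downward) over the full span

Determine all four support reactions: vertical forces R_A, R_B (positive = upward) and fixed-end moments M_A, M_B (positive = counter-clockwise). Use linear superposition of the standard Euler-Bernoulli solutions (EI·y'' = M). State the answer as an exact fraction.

Load 1 — triangular load w₀=3 kN/m (0→w₀ over full span):
  R_A = 3w₀L/20 = 3·3·16/20 = 36/5 kN
  M_A = w₀L²/30 = 3·16²/30 = 128/5 kN·m
  R_B = 7w₀L/20 = 7·3·16/20 = 84/5 kN
  M_B = -w₀L²/20 = -3·16²/20 = -192/5 kN·m
Load 2 — uniform load w=7 kN/m over full span:
  R_A = wL/2 = 7·16/2 = 56 kN
  M_A = wL²/12 = 7·16²/12 = 448/3 kN·m
  R_B = wL/2 = 7·16/2 = 56 kN
  M_B = -wL²/12 = -7·16²/12 = -448/3 kN·m
Superposition: R_A = 316/5 kN, M_A = 2624/15 kN·m, R_B = 364/5 kN, M_B = -2816/15 kN·m

R_A = 316/5 kN, M_A = 2624/15 kN·m, R_B = 364/5 kN, M_B = -2816/15 kN·m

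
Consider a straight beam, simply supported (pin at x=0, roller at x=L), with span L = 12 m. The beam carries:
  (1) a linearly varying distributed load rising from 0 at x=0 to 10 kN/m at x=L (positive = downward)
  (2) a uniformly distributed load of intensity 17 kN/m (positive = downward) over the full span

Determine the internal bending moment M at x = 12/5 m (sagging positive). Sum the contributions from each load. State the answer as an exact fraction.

Load 1 — triangular load w₀=10 kN/m (0→w₀ over full span):
  M_1 = w₀Lx/6 - w₀x³/(6L) = 10·12·(12/5)/6 - 10·(12/5)³/(6·12) = 1152/25 kN·m
Load 2 — uniform load w=17 kN/m over full span:
  M_2 = wx(L-x)/2 = 17·(12/5)·(12-(12/5))/2 = 4896/25 kN·m
Superposition: M = Σ M_i = 6048/25 kN·m ≈ 241.920000 kN·m

M(12/5) = 6048/25 kN·m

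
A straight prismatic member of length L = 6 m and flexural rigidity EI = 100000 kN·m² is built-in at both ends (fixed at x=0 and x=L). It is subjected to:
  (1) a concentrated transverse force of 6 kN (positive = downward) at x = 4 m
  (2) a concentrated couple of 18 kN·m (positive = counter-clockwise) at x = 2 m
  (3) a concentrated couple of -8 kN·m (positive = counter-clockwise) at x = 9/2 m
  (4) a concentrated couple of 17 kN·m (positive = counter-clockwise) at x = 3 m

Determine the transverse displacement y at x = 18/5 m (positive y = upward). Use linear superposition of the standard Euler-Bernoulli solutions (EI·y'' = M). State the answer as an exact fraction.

Load 1 — point force P=6 kN at a=4 m (b=L-a=2):
  y_1 = -Pb²x²(3aL-(3a+b)x)/(6L³EI)  [x≤a] = -6·2²·(18/5)²·(3·4·6-(3·4+2)·(18/5))/(6·6³·100000) = -81/1562500 m
Load 2 — applied couple M₀=18 kN·m at a=2 m (b=L-a=4):
  y_2 = (R_Ax³/6 - M_Ax²/2 - M₀(x-a)²/2)/EI  [x>a] with R_A=4, M_A=0 = (4·(18/5)³/6 - 0·(18/5)²/2 - 18·((18/5)-2)²/2)/100000 = 63/781250 m
Load 3 — applied couple M₀=-8 kN·m at a=9/2 m (b=L-a=3/2):
  y_3 = (R_Ax³/6 - M_Ax²/2)/EI  [x≤a] with R_A=-3/2, M_A=-5/2 = ((-3/2)·(18/5)³/6 - (-5/2)·(18/5)²/2)/100000 = 567/12500000 m
Load 4 — applied couple M₀=17 kN·m at a=3 m (b=L-a=3):
  y_4 = (R_Ax³/6 - M_Ax²/2 - M₀(x-a)²/2)/EI  [x>a] with R_A=17/4, M_A=17/4 = ((17/4)·(18/5)³/6 - (17/4)·(18/5)²/2 - 17·((18/5)-3)²/2)/100000 = 153/6250000 m
Superposition: y = Σ y_i = 1233/12500000 m ≈ 0.000099 m

y(18/5) = 1233/12500000 m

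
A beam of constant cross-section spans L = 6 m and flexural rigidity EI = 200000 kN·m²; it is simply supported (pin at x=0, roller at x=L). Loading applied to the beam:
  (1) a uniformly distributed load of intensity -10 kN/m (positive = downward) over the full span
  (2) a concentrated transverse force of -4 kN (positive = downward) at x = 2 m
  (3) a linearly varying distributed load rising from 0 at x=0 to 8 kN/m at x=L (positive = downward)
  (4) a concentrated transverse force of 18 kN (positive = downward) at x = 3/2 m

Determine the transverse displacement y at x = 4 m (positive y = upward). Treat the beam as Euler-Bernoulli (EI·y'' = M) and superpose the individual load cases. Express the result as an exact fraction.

Load 1 — uniform load w=-10 kN/m over full span:
  y_1 = -wx(L³-2Lx²+x³)/(24EI) = -(-10)·4·(6³-2·6·4²+4³)/(24·200000) = 11/15000 m
Load 2 — point force P=-4 kN at a=2 m (b=L-a=4):
  y_2 = -Pa(L-x)(2Lx-a²-x²)/(6LEI)  [x>a] = -(-4)·2·(6-4)·(2·6·4-2²-4²)/(6·6·200000) = 7/112500 m
Load 3 — triangular load w₀=8 kN/m (0→w₀ over full span):
  y_3 = -w₀x(7L⁴-10L²x²+3x⁴)/(360LEI) = -8·4·(7·6⁴-10·6²·4²+3·4⁴)/(360·6·200000) = -17/56250 m
Load 4 — point force P=18 kN at a=3/2 m (b=L-a=9/2):
  y_4 = -Pa(L-x)(2Lx-a²-x²)/(6LEI)  [x>a] = -18·(3/2)·(6-4)·(2·6·4-(3/2)²-4²)/(6·6·200000) = -357/1600000 m
Superposition: y = Σ y_i = 1297/4800000 m ≈ 0.000270 m

y(4) = 1297/4800000 m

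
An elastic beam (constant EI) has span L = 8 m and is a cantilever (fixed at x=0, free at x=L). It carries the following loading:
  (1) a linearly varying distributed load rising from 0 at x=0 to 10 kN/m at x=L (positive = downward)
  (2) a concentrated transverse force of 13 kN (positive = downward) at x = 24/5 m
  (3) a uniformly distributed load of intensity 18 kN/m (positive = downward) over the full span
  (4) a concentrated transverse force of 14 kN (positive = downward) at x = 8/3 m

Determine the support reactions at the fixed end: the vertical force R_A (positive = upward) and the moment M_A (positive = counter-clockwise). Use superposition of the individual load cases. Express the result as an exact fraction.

R_A = 211 kN, M_A = 13336/15 kN·m

Load 1 — triangular load w₀=10 kN/m (0→w₀ over full span):
  R_A = w₀L/2 = 10·8/2 = 40 kN
  M_A = w₀L²/3 = 10·8²/3 = 640/3 kN·m
Load 2 — point force P=13 kN at a=24/5 m (b=L-a=16/5):
  R_A = P = 13 kN
  M_A = Pa = 13·(24/5) = 312/5 kN·m
Load 3 — uniform load w=18 kN/m over full span:
  R_A = wL = 18·8 = 144 kN
  M_A = wL²/2 = 18·8²/2 = 576 kN·m
Load 4 — point force P=14 kN at a=8/3 m (b=L-a=16/3):
  R_A = P = 14 kN
  M_A = Pa = 14·(8/3) = 112/3 kN·m
Superposition: R_A = 211 kN, M_A = 13336/15 kN·m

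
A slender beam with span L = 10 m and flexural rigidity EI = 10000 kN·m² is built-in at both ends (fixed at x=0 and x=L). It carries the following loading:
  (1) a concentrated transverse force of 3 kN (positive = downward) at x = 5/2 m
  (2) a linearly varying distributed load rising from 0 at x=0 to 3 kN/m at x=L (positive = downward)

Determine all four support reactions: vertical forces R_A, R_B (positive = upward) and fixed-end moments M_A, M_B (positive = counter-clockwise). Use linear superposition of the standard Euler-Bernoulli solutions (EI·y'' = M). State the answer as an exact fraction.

R_A = 225/32 kN, M_A = 455/32 kN·m, R_B = 351/32 kN, M_B = -525/32 kN·m

Load 1 — point force P=3 kN at a=5/2 m (b=L-a=15/2):
  R_A = Pb²(3a+b)/L³ = 3·(15/2)²·(3·(5/2)+(15/2))/10³ = 81/32 kN
  M_A = Pab²/L² = 3·(5/2)·(15/2)²/10² = 135/32 kN·m
  R_B = Pa²(a+3b)/L³ = 3·(5/2)²·((5/2)+3·(15/2))/10³ = 15/32 kN
  M_B = -Pa²b/L² = -3·(5/2)²·(15/2)/10² = -45/32 kN·m
Load 2 — triangular load w₀=3 kN/m (0→w₀ over full span):
  R_A = 3w₀L/20 = 3·3·10/20 = 9/2 kN
  M_A = w₀L²/30 = 3·10²/30 = 10 kN·m
  R_B = 7w₀L/20 = 7·3·10/20 = 21/2 kN
  M_B = -w₀L²/20 = -3·10²/20 = -15 kN·m
Superposition: R_A = 225/32 kN, M_A = 455/32 kN·m, R_B = 351/32 kN, M_B = -525/32 kN·m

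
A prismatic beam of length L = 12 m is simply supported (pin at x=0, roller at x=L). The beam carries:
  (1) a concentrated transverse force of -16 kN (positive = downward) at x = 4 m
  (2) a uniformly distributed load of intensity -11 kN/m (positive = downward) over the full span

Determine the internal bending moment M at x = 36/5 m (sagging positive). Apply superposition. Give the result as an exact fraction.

M(36/5) = -5392/25 kN·m

Load 1 — point force P=-16 kN at a=4 m (b=L-a=8):
  M_1 = Pa(L-x)/L  [x>a] = (-16)·4·(12-(36/5))/12 = -128/5 kN·m
Load 2 — uniform load w=-11 kN/m over full span:
  M_2 = wx(L-x)/2 = (-11)·(36/5)·(12-(36/5))/2 = -4752/25 kN·m
Superposition: M = Σ M_i = -5392/25 kN·m ≈ -215.680000 kN·m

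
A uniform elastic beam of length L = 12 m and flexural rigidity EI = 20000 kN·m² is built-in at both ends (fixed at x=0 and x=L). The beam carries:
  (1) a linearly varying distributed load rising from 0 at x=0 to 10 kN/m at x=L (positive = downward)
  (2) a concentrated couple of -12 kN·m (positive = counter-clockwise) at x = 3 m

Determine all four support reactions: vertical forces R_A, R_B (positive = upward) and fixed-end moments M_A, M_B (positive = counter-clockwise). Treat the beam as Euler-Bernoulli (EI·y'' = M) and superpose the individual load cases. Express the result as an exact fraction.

R_A = 135/8 kN, M_A = 201/4 kN·m, R_B = 345/8 kN, M_B = -303/4 kN·m

Load 1 — triangular load w₀=10 kN/m (0→w₀ over full span):
  R_A = 3w₀L/20 = 3·10·12/20 = 18 kN
  M_A = w₀L²/30 = 10·12²/30 = 48 kN·m
  R_B = 7w₀L/20 = 7·10·12/20 = 42 kN
  M_B = -w₀L²/20 = -10·12²/20 = -72 kN·m
Load 2 — applied couple M₀=-12 kN·m at a=3 m (b=L-a=9):
  R_A = 6M₀ab/L³ = 6·(-12)·3·9/12³ = -9/8 kN
  M_A = M₀b(2a-b)/L² = (-12)·9·(2·3-9)/12² = 9/4 kN·m
  R_B = -6M₀ab/L³ = -6·(-12)·3·9/12³ = 9/8 kN
  M_B = M₀a(2b-a)/L² = (-12)·3·(2·9-3)/12² = -15/4 kN·m
Superposition: R_A = 135/8 kN, M_A = 201/4 kN·m, R_B = 345/8 kN, M_B = -303/4 kN·m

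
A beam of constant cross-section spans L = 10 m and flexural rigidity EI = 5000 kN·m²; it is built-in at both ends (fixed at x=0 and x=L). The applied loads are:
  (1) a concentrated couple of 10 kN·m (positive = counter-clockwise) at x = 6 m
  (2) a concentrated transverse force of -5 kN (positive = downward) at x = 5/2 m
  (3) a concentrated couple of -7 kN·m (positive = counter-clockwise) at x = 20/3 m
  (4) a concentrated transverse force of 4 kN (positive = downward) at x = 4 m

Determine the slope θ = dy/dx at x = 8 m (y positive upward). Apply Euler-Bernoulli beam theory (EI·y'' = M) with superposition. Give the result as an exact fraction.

θ(8) = 1057/15000000 rad

Load 1 — applied couple M₀=10 kN·m at a=6 m (b=L-a=4):
  θ_1 = (R_Ax²/2 - M_Ax - M₀(x-a))/EI  [x>a] with R_A=36/25, M_A=16/5 = ((36/25)·8²/2 - (16/5)·8 - 10·(8-6))/5000 = 3/31250 rad
Load 2 — point force P=-5 kN at a=5/2 m (b=L-a=15/2):
  θ_2 = Pa²(L-x)(2bL-(3b+a)(L-x))/(2L³EI)  [x>a] = (-5)·(5/2)²·(10-8)·(2·(15/2)·10-(3·(15/2)+(5/2))·(10-8))/(2·10³·5000) = -1/1600 rad
Load 3 — applied couple M₀=-7 kN·m at a=20/3 m (b=L-a=10/3):
  θ_3 = (R_Ax²/2 - M_Ax - M₀(x-a))/EI  [x>a] with R_A=-14/15, M_A=-7/3 = ((-14/15)·8²/2 - (-7/3)·8 - (-7)·(8-(20/3)))/5000 = -7/18750 rad
Load 4 — point force P=4 kN at a=4 m (b=L-a=6):
  θ_4 = Pa²(L-x)(2bL-(3b+a)(L-x))/(2L³EI)  [x>a] = 4·4²·(10-8)·(2·6·10-(3·6+4)·(10-8))/(2·10³·5000) = 76/78125 rad
Superposition: θ = Σ θ_i = 1057/15000000 rad ≈ 0.000070 rad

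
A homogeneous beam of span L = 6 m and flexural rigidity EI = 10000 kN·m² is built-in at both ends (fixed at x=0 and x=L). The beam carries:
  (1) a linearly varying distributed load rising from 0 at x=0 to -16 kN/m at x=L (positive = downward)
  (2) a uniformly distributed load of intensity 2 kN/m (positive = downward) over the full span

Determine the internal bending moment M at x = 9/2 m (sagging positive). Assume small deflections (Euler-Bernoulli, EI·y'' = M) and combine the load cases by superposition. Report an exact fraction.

Load 1 — triangular load w₀=-16 kN/m (0→w₀ over full span):
  M_1 = 3w₀Lx/20 - w₀L²/30 - w₀x³/(6L) = 3·(-16)·6·(9/2)/20 - (-16)·6²/30 - (-16)·(9/2)³/(6·6) = -51/10 kN·m
Load 2 — uniform load w=2 kN/m over full span:
  M_2 = wLx/2 - wL²/12 - wx²/2 = 2·6·(9/2)/2 - 2·6²/12 - 2·(9/2)²/2 = 3/4 kN·m
Superposition: M = Σ M_i = -87/20 kN·m ≈ -4.350000 kN·m

M(9/2) = -87/20 kN·m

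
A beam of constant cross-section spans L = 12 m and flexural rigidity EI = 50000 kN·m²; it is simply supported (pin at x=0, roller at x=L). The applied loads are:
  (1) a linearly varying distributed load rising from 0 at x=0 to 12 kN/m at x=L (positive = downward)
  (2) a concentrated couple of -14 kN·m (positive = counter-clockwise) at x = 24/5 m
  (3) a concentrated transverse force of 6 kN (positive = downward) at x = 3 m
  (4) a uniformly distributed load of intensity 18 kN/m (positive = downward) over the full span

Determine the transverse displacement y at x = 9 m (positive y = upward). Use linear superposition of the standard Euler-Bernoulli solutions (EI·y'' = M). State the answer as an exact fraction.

y(9) = -960111/10000000 m

Load 1 — triangular load w₀=12 kN/m (0→w₀ over full span):
  y_1 = -w₀x(7L⁴-10L²x²+3x⁴)/(360LEI) = -12·9·(7·12⁴-10·12²·9²+3·9⁴)/(360·12·50000) = -9639/400000 m
Load 2 — applied couple M₀=-14 kN·m at a=24/5 m (b=L-a=36/5):
  y_2 = (M₀x³/(6L)-M₀(x-a)²/2+C₁x)/EI  [x>a] with C₁=M₀(3b²-L²)/(6L)=-56/25 = ((-14)·9³/(6·12)-(-14)·(9-(24/5))²/2+(-56/25)·9)/50000 = -3843/5000000 m
Load 3 — point force P=6 kN at a=3 m (b=L-a=9):
  y_3 = -Pa(L-x)(2Lx-a²-x²)/(6LEI)  [x>a] = -6·3·(12-9)·(2·12·9-3²-9²)/(6·12·50000) = -189/100000 m
Load 4 — uniform load w=18 kN/m over full span:
  y_4 = -wx(L³-2Lx²+x³)/(24EI) = -18·9·(12³-2·12·9²+9³)/(24·50000) = -13851/200000 m
Superposition: y = Σ y_i = -960111/10000000 m ≈ -0.096011 m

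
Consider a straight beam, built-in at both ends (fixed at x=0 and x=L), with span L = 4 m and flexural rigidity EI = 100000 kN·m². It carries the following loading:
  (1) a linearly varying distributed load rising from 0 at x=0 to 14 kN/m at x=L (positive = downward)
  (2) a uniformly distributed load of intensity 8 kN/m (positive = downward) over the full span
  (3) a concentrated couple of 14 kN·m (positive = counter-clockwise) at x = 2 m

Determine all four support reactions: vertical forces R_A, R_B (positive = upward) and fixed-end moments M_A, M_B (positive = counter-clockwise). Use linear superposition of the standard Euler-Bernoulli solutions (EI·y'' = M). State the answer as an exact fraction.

Load 1 — triangular load w₀=14 kN/m (0→w₀ over full span):
  R_A = 3w₀L/20 = 3·14·4/20 = 42/5 kN
  M_A = w₀L²/30 = 14·4²/30 = 112/15 kN·m
  R_B = 7w₀L/20 = 7·14·4/20 = 98/5 kN
  M_B = -w₀L²/20 = -14·4²/20 = -56/5 kN·m
Load 2 — uniform load w=8 kN/m over full span:
  R_A = wL/2 = 8·4/2 = 16 kN
  M_A = wL²/12 = 8·4²/12 = 32/3 kN·m
  R_B = wL/2 = 8·4/2 = 16 kN
  M_B = -wL²/12 = -8·4²/12 = -32/3 kN·m
Load 3 — applied couple M₀=14 kN·m at a=2 m (b=L-a=2):
  R_A = 6M₀ab/L³ = 6·14·2·2/4³ = 21/4 kN
  M_A = M₀b(2a-b)/L² = 14·2·(2·2-2)/4² = 7/2 kN·m
  R_B = -6M₀ab/L³ = -6·14·2·2/4³ = -21/4 kN
  M_B = M₀a(2b-a)/L² = 14·2·(2·2-2)/4² = 7/2 kN·m
Superposition: R_A = 593/20 kN, M_A = 649/30 kN·m, R_B = 607/20 kN, M_B = -551/30 kN·m

R_A = 593/20 kN, M_A = 649/30 kN·m, R_B = 607/20 kN, M_B = -551/30 kN·m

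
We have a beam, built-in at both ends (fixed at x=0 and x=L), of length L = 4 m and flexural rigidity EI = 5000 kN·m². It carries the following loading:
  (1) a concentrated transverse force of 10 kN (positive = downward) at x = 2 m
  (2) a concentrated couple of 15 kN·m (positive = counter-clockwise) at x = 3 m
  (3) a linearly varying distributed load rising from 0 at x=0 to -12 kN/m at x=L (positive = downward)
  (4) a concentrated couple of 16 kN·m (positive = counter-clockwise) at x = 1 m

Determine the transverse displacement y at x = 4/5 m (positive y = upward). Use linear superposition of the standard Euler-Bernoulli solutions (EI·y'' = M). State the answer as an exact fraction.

Load 1 — point force P=10 kN at a=2 m (b=L-a=2):
  y_1 = -Pb²x²(3aL-(3a+b)x)/(6L³EI)  [x≤a] = -10·2²·(4/5)²·(3·2·4-(3·2+2)·(4/5))/(6·4³·5000) = -11/46875 m
Load 2 — applied couple M₀=15 kN·m at a=3 m (b=L-a=1):
  y_2 = (R_Ax³/6 - M_Ax²/2)/EI  [x≤a] with R_A=135/32, M_A=75/16 = ((135/32)·(4/5)³/6 - (75/16)·(4/5)²/2)/5000 = -57/250000 m
Load 3 — triangular load w₀=-12 kN/m (0→w₀ over full span):
  y_3 = -w₀x²(L-x)²(x+2L)/(120LEI) = -(-12)·(4/5)²·(4-(4/5))²·((4/5)+2·4)/(120·4·5000) = 2816/9765625 m
Load 4 — applied couple M₀=16 kN·m at a=1 m (b=L-a=3):
  y_4 = (R_Ax³/6 - M_Ax²/2)/EI  [x≤a] with R_A=9/2, M_A=-3 = ((9/2)·(4/5)³/6 - (-3)·(4/5)²/2)/5000 = 21/78125 m
Superposition: y = Σ y_i = 44293/468750000 m ≈ 0.000094 m

y(4/5) = 44293/468750000 m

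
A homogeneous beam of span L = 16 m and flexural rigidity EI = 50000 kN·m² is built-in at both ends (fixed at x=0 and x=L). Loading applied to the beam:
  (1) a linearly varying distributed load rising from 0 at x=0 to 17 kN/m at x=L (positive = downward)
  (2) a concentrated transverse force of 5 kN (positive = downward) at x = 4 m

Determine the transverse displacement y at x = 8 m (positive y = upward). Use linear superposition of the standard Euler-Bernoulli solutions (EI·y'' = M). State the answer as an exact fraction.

Load 1 — triangular load w₀=17 kN/m (0→w₀ over full span):
  y_1 = -w₀x²(L-x)²(x+2L)/(120LEI) = -17·8²·(16-8)²·(8+2·16)/(120·16·50000) = -272/9375 m
Load 2 — point force P=5 kN at a=4 m (b=L-a=12):
  y_2 = -Pa²(L-x)²(3bL-(3b+a)(L-x))/(6L³EI)  [x>a] = -5·4²·(16-8)²·(3·12·16-(3·12+4)·(16-8))/(6·16³·50000) = -2/1875 m
Superposition: y = Σ y_i = -94/3125 m ≈ -0.030080 m

y(8) = -94/3125 m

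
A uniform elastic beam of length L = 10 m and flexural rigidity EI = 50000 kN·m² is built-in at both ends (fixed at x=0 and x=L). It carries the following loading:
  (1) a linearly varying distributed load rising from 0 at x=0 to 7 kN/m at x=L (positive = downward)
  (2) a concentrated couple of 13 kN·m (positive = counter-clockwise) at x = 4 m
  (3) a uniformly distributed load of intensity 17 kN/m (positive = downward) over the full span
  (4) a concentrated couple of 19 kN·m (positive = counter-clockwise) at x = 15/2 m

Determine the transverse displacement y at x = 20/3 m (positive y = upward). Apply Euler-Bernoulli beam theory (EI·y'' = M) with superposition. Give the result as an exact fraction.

y(20/3) = -643627/72900000 m

Load 1 — triangular load w₀=7 kN/m (0→w₀ over full span):
  y_1 = -w₀x²(L-x)²(x+2L)/(120LEI) = -7·(20/3)²·(10-(20/3))²·((20/3)+2·10)/(120·10·50000) = -28/18225 m
Load 2 — applied couple M₀=13 kN·m at a=4 m (b=L-a=6):
  y_2 = (R_Ax³/6 - M_Ax²/2 - M₀(x-a)²/2)/EI  [x>a] with R_A=234/125, M_A=39/25 = ((234/125)·(20/3)³/6 - (39/25)·(20/3)²/2 - 13·((20/3)-4)²/2)/50000 = 13/56250 m
Load 3 — uniform load w=17 kN/m over full span:
  y_3 = -wx²(L-x)²/(24EI) = -17·(20/3)²·(10-(20/3))²/(24·50000) = -17/2430 m
Load 4 — applied couple M₀=19 kN·m at a=15/2 m (b=L-a=5/2):
  y_4 = (R_Ax³/6 - M_Ax²/2)/EI  [x≤a] with R_A=171/80, M_A=95/16 = ((171/80)·(20/3)³/6 - (95/16)·(20/3)²/2)/50000 = -19/36000 m
Superposition: y = Σ y_i = -643627/72900000 m ≈ -0.008829 m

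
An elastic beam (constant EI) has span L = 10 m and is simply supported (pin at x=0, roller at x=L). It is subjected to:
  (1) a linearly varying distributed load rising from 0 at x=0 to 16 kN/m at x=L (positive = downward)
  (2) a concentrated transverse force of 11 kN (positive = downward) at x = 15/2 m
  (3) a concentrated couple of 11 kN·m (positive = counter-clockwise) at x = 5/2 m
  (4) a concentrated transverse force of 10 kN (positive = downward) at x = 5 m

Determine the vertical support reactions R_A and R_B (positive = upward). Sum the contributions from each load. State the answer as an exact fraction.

Load 1 — triangular load w₀=16 kN/m (0→w₀ over full span):
  R_A = w₀L/6 = 16·10/6 = 80/3 kN
  R_B = w₀L/3 = 16·10/3 = 160/3 kN
Load 2 — point force P=11 kN at a=15/2 m (b=L-a=5/2):
  R_A = Pb/L = 11·(5/2)/10 = 11/4 kN
  R_B = Pa/L = 11·(15/2)/10 = 33/4 kN
Load 3 — applied couple M₀=11 kN·m at a=5/2 m (b=L-a=15/2):
  R_A = M₀/L = 11/10 kN
  R_B = -M₀/L = -11/10 kN
Load 4 — point force P=10 kN at a=5 m (b=L-a=5):
  R_A = Pb/L = 10·5/10 = 5 kN
  R_B = Pa/L = 10·5/10 = 5 kN
Superposition: R_A = 2131/60 kN, R_B = 3929/60 kN

R_A = 2131/60 kN, R_B = 3929/60 kN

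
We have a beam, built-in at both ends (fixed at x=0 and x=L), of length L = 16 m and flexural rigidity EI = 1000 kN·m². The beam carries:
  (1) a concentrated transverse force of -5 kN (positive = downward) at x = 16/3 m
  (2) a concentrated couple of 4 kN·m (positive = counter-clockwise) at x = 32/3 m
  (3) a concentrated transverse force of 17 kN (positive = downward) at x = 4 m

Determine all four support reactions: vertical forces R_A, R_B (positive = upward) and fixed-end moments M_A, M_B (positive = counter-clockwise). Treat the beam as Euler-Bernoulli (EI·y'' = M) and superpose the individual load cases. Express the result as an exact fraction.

R_A = 9481/864 kN, M_A = 2995/108 kN·m, R_B = 887/864 kN, M_B = -737/108 kN·m

Load 1 — point force P=-5 kN at a=16/3 m (b=L-a=32/3):
  R_A = Pb²(3a+b)/L³ = (-5)·(32/3)²·(3·(16/3)+(32/3))/16³ = -100/27 kN
  M_A = Pab²/L² = (-5)·(16/3)·(32/3)²/16² = -320/27 kN·m
  R_B = Pa²(a+3b)/L³ = (-5)·(16/3)²·((16/3)+3·(32/3))/16³ = -35/27 kN
  M_B = -Pa²b/L² = -(-5)·(16/3)²·(32/3)/16² = 160/27 kN·m
Load 2 — applied couple M₀=4 kN·m at a=32/3 m (b=L-a=16/3):
  R_A = 6M₀ab/L³ = 6·4·(32/3)·(16/3)/16³ = 1/3 kN
  M_A = M₀b(2a-b)/L² = 4·(16/3)·(2·(32/3)-(16/3))/16² = 4/3 kN·m
  R_B = -6M₀ab/L³ = -6·4·(32/3)·(16/3)/16³ = -1/3 kN
  M_B = M₀a(2b-a)/L² = 4·(32/3)·(2·(16/3)-(32/3))/16² = 0 kN·m
Load 3 — point force P=17 kN at a=4 m (b=L-a=12):
  R_A = Pb²(3a+b)/L³ = 17·12²·(3·4+12)/16³ = 459/32 kN
  M_A = Pab²/L² = 17·4·12²/16² = 153/4 kN·m
  R_B = Pa²(a+3b)/L³ = 17·4²·(4+3·12)/16³ = 85/32 kN
  M_B = -Pa²b/L² = -17·4²·12/16² = -51/4 kN·m
Superposition: R_A = 9481/864 kN, M_A = 2995/108 kN·m, R_B = 887/864 kN, M_B = -737/108 kN·m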